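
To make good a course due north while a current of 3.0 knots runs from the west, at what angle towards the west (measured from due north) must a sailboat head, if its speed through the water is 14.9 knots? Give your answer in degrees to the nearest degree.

12°

The current pushes perpendicular to the desired track; the heading must have a component into the current equal to 3.0 knots: 14.9 sin θ = 3.0.
sin θ = 0.2013, so θ = 11.615°.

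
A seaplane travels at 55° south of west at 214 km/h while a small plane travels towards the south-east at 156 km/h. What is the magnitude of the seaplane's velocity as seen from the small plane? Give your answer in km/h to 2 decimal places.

Taking east as x and north as y: seaplane velocity = (-122.745, -175.299) km/h; small plane velocity = (110.309, -110.309) km/h.
Velocity of seaplane relative to small plane = (-122.745, -175.299) − (110.309, -110.309) = (-233.054, -64.990) km/h.
Magnitude = |(-233.054, -64.990)| = 241.946 km/h.

241.95 km/h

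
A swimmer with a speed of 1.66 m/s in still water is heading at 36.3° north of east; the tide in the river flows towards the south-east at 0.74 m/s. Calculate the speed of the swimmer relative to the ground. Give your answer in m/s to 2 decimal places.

Taking east as x and north as y: velocity relative to the water = (1.338, 0.983) m/s; the water relative to ground = (0.523, -0.523) m/s.
Velocity relative to ground = (1.338, 0.983) + (0.523, -0.523) = (1.861, 0.459) m/s.
Speed = |(1.861, 0.459)| = 1.917 m/s.

1.92 m/s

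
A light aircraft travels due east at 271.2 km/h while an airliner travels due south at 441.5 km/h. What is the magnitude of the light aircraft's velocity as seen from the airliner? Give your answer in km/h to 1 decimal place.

Taking east as x and north as y: light aircraft velocity = (271.200, 0.000) km/h; airliner velocity = (0.000, -441.500) km/h.
Velocity of light aircraft relative to airliner = (271.200, 0.000) − (0.000, -441.500) = (271.200, 441.500) km/h.
Magnitude = |(271.200, 441.500)| = 518.143 km/h.

518.1 km/h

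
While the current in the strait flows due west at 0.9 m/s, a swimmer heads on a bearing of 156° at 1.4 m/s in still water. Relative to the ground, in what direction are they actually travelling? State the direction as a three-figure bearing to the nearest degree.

194°

Taking east as x and north as y: velocity relative to the water = (0.569, -1.279) m/s; the water relative to ground = (-0.900, 0.000) m/s.
Velocity relative to ground = (0.569, -1.279) + (-0.900, 0.000) = (-0.331, -1.279) m/s.
Bearing = atan2(-0.33, -1.28) = 194.49° clockwise from north.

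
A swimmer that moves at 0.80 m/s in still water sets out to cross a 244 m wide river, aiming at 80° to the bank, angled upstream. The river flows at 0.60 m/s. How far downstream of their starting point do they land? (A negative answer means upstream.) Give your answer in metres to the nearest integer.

143 m

Perpendicular speed = 0.788 m/s; crossing time = 244 / 0.788 = 309.705 s.
Net downstream speed = 0.461 m/s.
Drift = 0.461 × 309.705 = 142.799 m (downstream).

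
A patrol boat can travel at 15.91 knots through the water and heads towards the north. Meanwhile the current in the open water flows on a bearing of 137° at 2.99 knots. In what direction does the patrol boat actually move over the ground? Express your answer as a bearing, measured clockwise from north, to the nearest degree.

Taking east as x and north as y: velocity relative to the water = (0.000, 15.910) knots; the water relative to ground = (2.039, -2.187) knots.
Velocity relative to ground = (0.000, 15.910) + (2.039, -2.187) = (2.039, 13.723) knots.
Bearing = atan2(2.04, 13.72) = 8.45° clockwise from north.

008°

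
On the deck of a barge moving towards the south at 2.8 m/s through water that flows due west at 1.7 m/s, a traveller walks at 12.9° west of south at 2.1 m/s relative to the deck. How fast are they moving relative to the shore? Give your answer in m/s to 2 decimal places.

In east/north components (m/s): traveller relative to barge = (-0.469, -2.047); barge relative to water = (0.000, -2.800); water relative to ground = (-1.700, 0.000).
Sum = (-2.169, -4.847) m/s.
Speed = |(-2.169, -4.847)| = 5.310 m/s.

5.31 m/s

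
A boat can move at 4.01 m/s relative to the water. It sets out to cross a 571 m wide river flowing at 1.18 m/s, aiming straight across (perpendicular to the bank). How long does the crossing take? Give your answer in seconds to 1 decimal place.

The component of the boat's velocity perpendicular to the bank is 4.01 m/s.
Only the cross-stream component determines the crossing time; the current contributes nothing perpendicular to the bank.
Time = 571 / 4.010 = 142.394 s.

142.4 s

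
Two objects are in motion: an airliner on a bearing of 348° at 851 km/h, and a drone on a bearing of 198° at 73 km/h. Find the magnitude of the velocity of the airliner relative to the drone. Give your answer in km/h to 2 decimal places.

914.95 km/h

Taking east as x and north as y: airliner velocity = (-176.933, 832.404) km/h; drone velocity = (-22.558, -69.427) km/h.
Velocity of airliner relative to drone = (-176.933, 832.404) − (-22.558, -69.427) = (-154.375, 901.831) km/h.
Magnitude = |(-154.375, 901.831)| = 914.948 km/h.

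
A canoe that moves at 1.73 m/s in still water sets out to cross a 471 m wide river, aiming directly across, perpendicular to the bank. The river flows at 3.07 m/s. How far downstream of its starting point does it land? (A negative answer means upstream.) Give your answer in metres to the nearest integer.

836 m

Perpendicular speed = 1.730 m/s; crossing time = 471 / 1.730 = 272.254 s.
Net downstream speed = 3.070 m/s.
Drift = 3.070 × 272.254 = 835.821 m (downstream).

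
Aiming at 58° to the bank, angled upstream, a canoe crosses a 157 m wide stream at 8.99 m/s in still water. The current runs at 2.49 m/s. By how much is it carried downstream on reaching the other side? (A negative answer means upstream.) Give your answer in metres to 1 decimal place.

Perpendicular speed = 7.624 m/s; crossing time = 157 / 7.624 = 20.593 s.
Net downstream speed = -2.274 m/s.
Drift = -2.274 × 20.593 = -46.828 m (upstream).

-46.8 m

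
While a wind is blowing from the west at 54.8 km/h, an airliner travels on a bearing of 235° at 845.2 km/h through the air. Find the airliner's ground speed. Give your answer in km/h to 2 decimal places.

Taking east as x and north as y: velocity relative to the air = (-692.347, -484.787) km/h; the air relative to ground = (54.800, 0.000) km/h.
Velocity relative to ground = (-692.347, -484.787) + (54.800, 0.000) = (-637.547, -484.787) km/h.
Speed = |(-637.547, -484.787)| = 800.927 km/h.

800.93 km/h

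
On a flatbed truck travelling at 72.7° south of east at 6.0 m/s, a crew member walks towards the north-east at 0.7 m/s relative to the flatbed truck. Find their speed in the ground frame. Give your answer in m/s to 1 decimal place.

Taking east as x and north as y: flatbed truck velocity = (1.784, -5.729) m/s; crew member velocity relative to flatbed truck = (0.495, 0.495) m/s.
Velocity relative to ground = (1.784, -5.729) + (0.495, 0.495) = (2.279, -5.234) m/s.
Speed = |(2.279, -5.234)| = 5.708 m/s.

5.7 m/s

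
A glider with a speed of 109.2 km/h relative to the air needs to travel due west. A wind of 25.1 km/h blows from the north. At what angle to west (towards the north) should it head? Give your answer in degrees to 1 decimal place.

13.3°

The wind pushes perpendicular to the desired track; the heading must have a component into the wind equal to 25.1 km/h: 109.2 sin θ = 25.1.
sin θ = 0.2299, so θ = 13.288°.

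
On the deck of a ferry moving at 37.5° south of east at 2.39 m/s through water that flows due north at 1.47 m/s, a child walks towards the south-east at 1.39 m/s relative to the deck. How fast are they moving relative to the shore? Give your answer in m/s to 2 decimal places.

3.04 m/s

In east/north components (m/s): child relative to ferry = (0.983, -0.983); ferry relative to water = (1.896, -1.455); water relative to ground = (0.000, 1.470).
Sum = (2.879, -0.968) m/s.
Speed = |(2.879, -0.968)| = 3.037 m/s.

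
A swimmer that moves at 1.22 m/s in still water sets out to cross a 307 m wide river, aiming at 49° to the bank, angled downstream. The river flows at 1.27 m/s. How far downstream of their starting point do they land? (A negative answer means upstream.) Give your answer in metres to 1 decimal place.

Perpendicular speed = 0.921 m/s; crossing time = 307 / 0.921 = 333.425 s.
Net downstream speed = 2.070 m/s.
Drift = 2.070 × 333.425 = 690.321 m (downstream).

690.3 m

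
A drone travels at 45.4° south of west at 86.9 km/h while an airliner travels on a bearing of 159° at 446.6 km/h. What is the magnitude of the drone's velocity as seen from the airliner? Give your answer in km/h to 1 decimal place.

418.3 km/h

Taking east as x and north as y: drone velocity = (-61.017, -61.875) km/h; airliner velocity = (160.047, -416.937) km/h.
Velocity of drone relative to airliner = (-61.017, -61.875) − (160.047, -416.937) = (-221.064, 355.062) km/h.
Magnitude = |(-221.064, 355.062)| = 418.256 km/h.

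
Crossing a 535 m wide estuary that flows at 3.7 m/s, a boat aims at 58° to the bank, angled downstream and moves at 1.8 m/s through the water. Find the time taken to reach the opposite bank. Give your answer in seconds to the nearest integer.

The component of the boat's velocity perpendicular to the bank is 1.8 × sin 58° = 1.526 m/s.
The current is parallel to the bank, so it does not affect the crossing time.
Time = 535 / 1.526 = 350.478 s.

350 s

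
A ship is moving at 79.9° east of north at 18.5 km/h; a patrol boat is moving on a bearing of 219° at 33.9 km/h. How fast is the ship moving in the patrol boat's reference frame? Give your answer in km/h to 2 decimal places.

Taking east as x and north as y: ship velocity = (18.213, 3.244) km/h; patrol boat velocity = (-21.334, -26.345) km/h.
Velocity of ship relative to patrol boat = (18.213, 3.244) − (-21.334, -26.345) = (39.547, 29.590) km/h.
Magnitude = |(39.547, 29.590)| = 49.392 km/h.

49.39 km/h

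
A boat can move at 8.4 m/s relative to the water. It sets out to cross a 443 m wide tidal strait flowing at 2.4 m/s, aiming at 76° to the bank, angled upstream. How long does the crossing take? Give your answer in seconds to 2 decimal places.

54.35 s

The component of the boat's velocity perpendicular to the bank is 8.4 × sin 76° = 8.150 m/s.
The current is parallel to the bank, so it does not affect the crossing time.
Time = 443 / 8.150 = 54.353 s.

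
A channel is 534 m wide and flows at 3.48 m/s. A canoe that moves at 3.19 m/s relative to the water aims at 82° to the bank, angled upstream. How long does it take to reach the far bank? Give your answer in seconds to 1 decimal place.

The component of the canoe's velocity perpendicular to the bank is 3.19 × sin 82° = 3.159 m/s.
Only the cross-stream component determines the crossing time; the current contributes nothing perpendicular to the bank.
Time = 534 / 3.159 = 169.043 s.

169.0 s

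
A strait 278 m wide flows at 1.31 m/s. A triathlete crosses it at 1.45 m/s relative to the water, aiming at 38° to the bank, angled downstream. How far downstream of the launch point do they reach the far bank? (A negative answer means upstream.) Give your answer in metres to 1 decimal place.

Perpendicular speed = 0.893 m/s; crossing time = 278 / 0.893 = 311.412 s.
Net downstream speed = 2.453 m/s.
Drift = 2.453 × 311.412 = 763.773 m (downstream).

763.8 m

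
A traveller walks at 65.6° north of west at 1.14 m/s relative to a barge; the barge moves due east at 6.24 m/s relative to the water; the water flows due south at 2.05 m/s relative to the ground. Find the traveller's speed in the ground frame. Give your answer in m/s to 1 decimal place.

In east/north components (m/s): traveller relative to barge = (-0.471, 1.038); barge relative to water = (6.240, 0.000); water relative to ground = (0.000, -2.050).
Sum = (5.769, -1.012) m/s.
Speed = |(5.769, -1.012)| = 5.857 m/s.

5.9 m/s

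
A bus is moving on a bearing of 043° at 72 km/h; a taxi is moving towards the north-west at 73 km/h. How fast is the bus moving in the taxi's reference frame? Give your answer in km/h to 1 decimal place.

Taking east as x and north as y: bus velocity = (49.104, 52.657) km/h; taxi velocity = (-51.619, 51.619) km/h.
Velocity of bus relative to taxi = (49.104, 52.657) − (-51.619, 51.619) = (100.723, 1.039) km/h.
Magnitude = |(100.723, 1.039)| = 100.728 km/h.

100.7 km/h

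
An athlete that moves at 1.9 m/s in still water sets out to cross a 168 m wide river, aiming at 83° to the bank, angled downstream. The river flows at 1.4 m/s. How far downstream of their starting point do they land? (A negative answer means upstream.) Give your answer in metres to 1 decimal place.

145.3 m

Perpendicular speed = 1.886 m/s; crossing time = 168 / 1.886 = 89.085 s.
Net downstream speed = 1.632 m/s.
Drift = 1.632 × 89.085 = 145.347 m (downstream).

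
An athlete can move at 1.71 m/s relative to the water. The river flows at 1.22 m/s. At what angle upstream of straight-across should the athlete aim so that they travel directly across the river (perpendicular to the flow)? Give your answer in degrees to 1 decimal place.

45.5°

To cancel the current, the upstream component of the athlete's velocity must equal the flow: 1.71 sin θ = 1.22.
sin θ = 1.22 / 1.71 = 0.7135.
θ = arcsin(0.7135) = 45.516°.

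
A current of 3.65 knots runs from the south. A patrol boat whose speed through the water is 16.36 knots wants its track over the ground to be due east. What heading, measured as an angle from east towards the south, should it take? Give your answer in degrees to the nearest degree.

13°

The current pushes perpendicular to the desired track; the heading must have a component into the current equal to 3.65 knots: 16.36 sin θ = 3.65.
sin θ = 0.2231, so θ = 12.891°.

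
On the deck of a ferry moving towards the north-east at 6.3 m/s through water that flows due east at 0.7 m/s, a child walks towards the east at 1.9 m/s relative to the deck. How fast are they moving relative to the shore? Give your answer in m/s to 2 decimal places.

8.34 m/s

In east/north components (m/s): child relative to ferry = (1.900, 0.000); ferry relative to water = (4.455, 4.455); water relative to ground = (0.700, 0.000).
Sum = (7.055, 4.455) m/s.
Speed = |(7.055, 4.455)| = 8.344 m/s.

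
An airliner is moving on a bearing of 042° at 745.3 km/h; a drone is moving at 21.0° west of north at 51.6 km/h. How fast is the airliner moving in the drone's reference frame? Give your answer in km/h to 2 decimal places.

723.34 km/h

Taking east as x and north as y: airliner velocity = (498.703, 553.866) km/h; drone velocity = (-18.492, 48.173) km/h.
Velocity of airliner relative to drone = (498.703, 553.866) − (-18.492, 48.173) = (517.195, 505.693) km/h.
Magnitude = |(517.195, 505.693)| = 723.337 km/h.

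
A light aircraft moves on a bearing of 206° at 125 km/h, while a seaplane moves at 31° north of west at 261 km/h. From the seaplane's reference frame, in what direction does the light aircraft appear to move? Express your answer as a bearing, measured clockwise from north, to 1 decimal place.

145.6°

Taking east as x and north as y: light aircraft velocity = (-54.796, -112.349) km/h; seaplane velocity = (-223.721, 134.425) km/h.
Velocity of light aircraft relative to seaplane = (-54.796, -112.349) − (-223.721, 134.425) = (168.924, -246.774) km/h.
Bearing = atan2(168.92, -246.77) = 145.61° clockwise from north.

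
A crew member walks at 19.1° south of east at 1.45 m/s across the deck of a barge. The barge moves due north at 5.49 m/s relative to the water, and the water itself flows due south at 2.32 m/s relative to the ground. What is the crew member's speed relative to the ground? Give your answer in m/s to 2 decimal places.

3.02 m/s

In east/north components (m/s): crew member relative to barge = (1.370, -0.474); barge relative to water = (0.000, 5.490); water relative to ground = (0.000, -2.320).
Sum = (1.370, 2.696) m/s.
Speed = |(1.370, 2.696)| = 3.024 m/s.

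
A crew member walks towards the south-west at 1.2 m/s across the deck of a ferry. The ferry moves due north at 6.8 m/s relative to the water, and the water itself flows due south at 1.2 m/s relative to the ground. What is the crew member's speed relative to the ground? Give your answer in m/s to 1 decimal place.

4.8 m/s

In east/north components (m/s): crew member relative to ferry = (-0.849, -0.849); ferry relative to water = (0.000, 6.800); water relative to ground = (0.000, -1.200).
Sum = (-0.849, 4.751) m/s.
Speed = |(-0.849, 4.751)| = 4.827 m/s.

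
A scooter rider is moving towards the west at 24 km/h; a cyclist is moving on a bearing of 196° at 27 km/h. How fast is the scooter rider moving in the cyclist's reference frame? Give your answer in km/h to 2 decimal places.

30.79 km/h

Taking east as x and north as y: scooter rider velocity = (-24.000, 0.000) km/h; cyclist velocity = (-7.442, -25.954) km/h.
Velocity of scooter rider relative to cyclist = (-24.000, 0.000) − (-7.442, -25.954) = (-16.558, 25.954) km/h.
Magnitude = |(-16.558, 25.954)| = 30.786 km/h.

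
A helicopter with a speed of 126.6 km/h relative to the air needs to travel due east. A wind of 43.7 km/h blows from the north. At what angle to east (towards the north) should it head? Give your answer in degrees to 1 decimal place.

20.2°

The wind pushes perpendicular to the desired track; the heading must have a component into the wind equal to 43.7 km/h: 126.6 sin θ = 43.7.
sin θ = 0.3452, so θ = 20.193°.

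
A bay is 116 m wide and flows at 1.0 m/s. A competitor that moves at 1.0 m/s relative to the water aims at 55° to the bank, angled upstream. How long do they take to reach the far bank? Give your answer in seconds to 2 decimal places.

141.61 s

The component of the competitor's velocity perpendicular to the bank is 1.0 × sin 55° = 0.819 m/s.
The flow acts along the bank and has no component across it.
Time = 116 / 0.819 = 141.610 s.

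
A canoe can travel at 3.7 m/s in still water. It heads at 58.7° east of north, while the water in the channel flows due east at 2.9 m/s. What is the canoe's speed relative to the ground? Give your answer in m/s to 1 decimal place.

6.4 m/s

Taking east as x and north as y: velocity relative to the water = (3.161, 1.922) m/s; the water relative to ground = (2.900, 0.000) m/s.
Velocity relative to ground = (3.161, 1.922) + (2.900, 0.000) = (6.061, 1.922) m/s.
Speed = |(6.061, 1.922)| = 6.359 m/s.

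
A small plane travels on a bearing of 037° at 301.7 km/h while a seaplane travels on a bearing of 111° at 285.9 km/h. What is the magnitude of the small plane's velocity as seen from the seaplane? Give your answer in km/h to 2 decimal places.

Taking east as x and north as y: small plane velocity = (181.568, 240.948) km/h; seaplane velocity = (266.911, -102.457) km/h.
Velocity of small plane relative to seaplane = (181.568, 240.948) − (266.911, -102.457) = (-85.343, 343.406) km/h.
Magnitude = |(-85.343, 343.406)| = 353.852 km/h.

353.85 km/h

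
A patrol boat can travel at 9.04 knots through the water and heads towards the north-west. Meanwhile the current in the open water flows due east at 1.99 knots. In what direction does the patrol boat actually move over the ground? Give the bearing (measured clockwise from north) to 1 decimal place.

325.4°

Taking east as x and north as y: velocity relative to the water = (-6.392, 6.392) knots; the water relative to ground = (1.990, 0.000) knots.
Velocity relative to ground = (-6.392, 6.392) + (1.990, 0.000) = (-4.402, 6.392) knots.
Bearing = atan2(-4.40, 6.39) = 325.45° clockwise from north.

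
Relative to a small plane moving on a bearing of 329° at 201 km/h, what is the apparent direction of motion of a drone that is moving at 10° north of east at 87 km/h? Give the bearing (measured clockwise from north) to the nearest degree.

Taking east as x and north as y: drone velocity = (85.678, 15.107) km/h; small plane velocity = (-103.523, 172.291) km/h.
Velocity of drone relative to small plane = (85.678, 15.107) − (-103.523, 172.291) = (189.201, -157.183) km/h.
Bearing = atan2(189.20, -157.18) = 129.72° clockwise from north.

130°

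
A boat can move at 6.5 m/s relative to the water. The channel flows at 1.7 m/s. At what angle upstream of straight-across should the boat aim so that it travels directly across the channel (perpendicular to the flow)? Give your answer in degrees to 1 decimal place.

To cancel the current, the upstream component of the boat's velocity must equal the flow: 6.5 sin θ = 1.7.
sin θ = 1.7 / 6.5 = 0.2615.
θ = arcsin(0.2615) = 15.161°.

15.2°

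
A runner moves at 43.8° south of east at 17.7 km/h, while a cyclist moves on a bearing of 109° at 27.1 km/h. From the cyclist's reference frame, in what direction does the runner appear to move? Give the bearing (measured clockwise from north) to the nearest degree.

255°

Taking east as x and north as y: runner velocity = (12.775, -12.251) km/h; cyclist velocity = (25.624, -8.823) km/h.
Velocity of runner relative to cyclist = (12.775, -12.251) − (25.624, -8.823) = (-12.848, -3.428) km/h.
Bearing = atan2(-12.85, -3.43) = 255.06° clockwise from north.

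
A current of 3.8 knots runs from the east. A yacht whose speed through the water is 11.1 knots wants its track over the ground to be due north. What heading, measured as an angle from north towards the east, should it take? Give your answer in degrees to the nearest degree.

20°

The current pushes perpendicular to the desired track; the heading must have a component into the current equal to 3.8 knots: 11.1 sin θ = 3.8.
sin θ = 0.3423, so θ = 20.020°.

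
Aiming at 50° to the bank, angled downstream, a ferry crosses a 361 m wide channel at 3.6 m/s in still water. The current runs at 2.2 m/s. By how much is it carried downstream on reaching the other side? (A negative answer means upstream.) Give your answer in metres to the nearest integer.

591 m

Perpendicular speed = 2.758 m/s; crossing time = 361 / 2.758 = 130.903 s.
Net downstream speed = 4.514 m/s.
Drift = 4.514 × 130.903 = 590.902 m (downstream).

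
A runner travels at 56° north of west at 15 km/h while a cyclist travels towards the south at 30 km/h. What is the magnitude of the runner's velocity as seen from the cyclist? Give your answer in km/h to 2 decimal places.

Taking east as x and north as y: runner velocity = (-8.388, 12.436) km/h; cyclist velocity = (0.000, -30.000) km/h.
Velocity of runner relative to cyclist = (-8.388, 12.436) − (0.000, -30.000) = (-8.388, 42.436) km/h.
Magnitude = |(-8.388, 42.436)| = 43.257 km/h.

43.26 km/h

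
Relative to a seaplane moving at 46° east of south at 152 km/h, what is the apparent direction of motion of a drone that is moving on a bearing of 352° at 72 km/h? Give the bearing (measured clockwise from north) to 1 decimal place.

326.0°

Taking east as x and north as y: drone velocity = (-10.020, 71.299) km/h; seaplane velocity = (109.340, -105.588) km/h.
Velocity of drone relative to seaplane = (-10.020, 71.299) − (109.340, -105.588) = (-119.360, 176.887) km/h.
Bearing = atan2(-119.36, 176.89) = 325.99° clockwise from north.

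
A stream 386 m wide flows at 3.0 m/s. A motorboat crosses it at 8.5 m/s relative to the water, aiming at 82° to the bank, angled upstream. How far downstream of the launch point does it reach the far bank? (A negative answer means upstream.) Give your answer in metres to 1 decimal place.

83.3 m

Perpendicular speed = 8.417 m/s; crossing time = 386 / 8.417 = 45.858 s.
Net downstream speed = 1.817 m/s.
Drift = 1.817 × 45.858 = 83.325 m (downstream).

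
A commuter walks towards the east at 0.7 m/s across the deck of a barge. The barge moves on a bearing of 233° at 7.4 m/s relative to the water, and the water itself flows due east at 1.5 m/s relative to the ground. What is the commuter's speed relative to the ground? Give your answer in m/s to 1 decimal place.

In east/north components (m/s): commuter relative to barge = (0.700, 0.000); barge relative to water = (-5.910, -4.453); water relative to ground = (1.500, 0.000).
Sum = (-3.710, -4.453) m/s.
Speed = |(-3.710, -4.453)| = 5.796 m/s.

5.8 m/s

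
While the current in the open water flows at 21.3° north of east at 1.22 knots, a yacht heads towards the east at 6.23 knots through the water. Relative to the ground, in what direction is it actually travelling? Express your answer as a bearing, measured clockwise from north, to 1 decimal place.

Taking east as x and north as y: velocity relative to the water = (6.230, 0.000) knots; the water relative to ground = (1.137, 0.443) knots.
Velocity relative to ground = (6.230, 0.000) + (1.137, 0.443) = (7.367, 0.443) knots.
Bearing = atan2(7.37, 0.44) = 86.56° clockwise from north.

086.6°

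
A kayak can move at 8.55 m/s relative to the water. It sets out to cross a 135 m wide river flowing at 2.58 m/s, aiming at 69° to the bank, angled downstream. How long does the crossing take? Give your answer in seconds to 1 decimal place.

The component of the kayak's velocity perpendicular to the bank is 8.55 × sin 69° = 7.982 m/s.
Only the cross-stream component determines the crossing time; the current contributes nothing perpendicular to the bank.
Time = 135 / 7.982 = 16.913 s.

16.9 s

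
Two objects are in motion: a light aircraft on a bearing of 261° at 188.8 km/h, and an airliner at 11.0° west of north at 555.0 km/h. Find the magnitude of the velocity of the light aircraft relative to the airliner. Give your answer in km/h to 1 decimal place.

580.0 km/h

Taking east as x and north as y: light aircraft velocity = (-186.476, -29.535) km/h; airliner velocity = (-105.899, 544.803) km/h.
Velocity of light aircraft relative to airliner = (-186.476, -29.535) − (-105.899, 544.803) = (-80.577, -574.338) km/h.
Magnitude = |(-80.577, -574.338)| = 579.963 km/h.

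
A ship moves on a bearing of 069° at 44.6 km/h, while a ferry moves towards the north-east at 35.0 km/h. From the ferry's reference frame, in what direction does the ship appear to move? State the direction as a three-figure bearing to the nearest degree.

Taking east as x and north as y: ship velocity = (41.638, 15.983) km/h; ferry velocity = (24.749, 24.749) km/h.
Velocity of ship relative to ferry = (41.638, 15.983) − (24.749, 24.749) = (16.889, -8.766) km/h.
Bearing = atan2(16.89, -8.77) = 117.43° clockwise from north.

117°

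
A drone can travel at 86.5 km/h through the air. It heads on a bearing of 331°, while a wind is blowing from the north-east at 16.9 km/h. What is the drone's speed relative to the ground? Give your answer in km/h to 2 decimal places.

Taking east as x and north as y: velocity relative to the air = (-41.936, 75.655) km/h; the air relative to ground = (-11.950, -11.950) km/h.
Velocity relative to ground = (-41.936, 75.655) + (-11.950, -11.950) = (-53.886, 63.705) km/h.
Speed = |(-53.886, 63.705)| = 83.438 km/h.

83.44 km/h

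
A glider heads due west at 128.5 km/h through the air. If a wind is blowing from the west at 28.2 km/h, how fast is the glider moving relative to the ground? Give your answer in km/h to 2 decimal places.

100.30 km/h

Taking east as x and north as y: velocity relative to the air = (-128.500, 0.000) km/h; the air relative to ground = (28.200, 0.000) km/h.
Velocity relative to ground = (-128.500, 0.000) + (28.200, 0.000) = (-100.300, 0.000) km/h.
Speed = |(-100.300, 0.000)| = 100.300 km/h.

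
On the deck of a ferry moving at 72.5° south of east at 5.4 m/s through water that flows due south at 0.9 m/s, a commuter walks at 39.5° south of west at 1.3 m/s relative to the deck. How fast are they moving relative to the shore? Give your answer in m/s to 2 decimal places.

6.90 m/s

In east/north components (m/s): commuter relative to ferry = (-1.003, -0.827); ferry relative to water = (1.624, -5.150); water relative to ground = (0.000, -0.900).
Sum = (0.621, -6.877) m/s.
Speed = |(0.621, -6.877)| = 6.905 m/s.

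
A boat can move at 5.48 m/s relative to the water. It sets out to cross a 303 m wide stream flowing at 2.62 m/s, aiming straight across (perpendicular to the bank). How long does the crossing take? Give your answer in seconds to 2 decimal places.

55.29 s

The component of the boat's velocity perpendicular to the bank is 5.48 m/s.
The current is parallel to the bank, so it does not affect the crossing time.
Time = 303 / 5.480 = 55.292 s.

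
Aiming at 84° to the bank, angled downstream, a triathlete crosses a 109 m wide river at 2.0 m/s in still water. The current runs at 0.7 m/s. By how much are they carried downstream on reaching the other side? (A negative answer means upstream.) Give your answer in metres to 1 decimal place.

49.8 m

Perpendicular speed = 1.989 m/s; crossing time = 109 / 1.989 = 54.800 s.
Net downstream speed = 0.909 m/s.
Drift = 0.909 × 54.800 = 49.817 m (downstream).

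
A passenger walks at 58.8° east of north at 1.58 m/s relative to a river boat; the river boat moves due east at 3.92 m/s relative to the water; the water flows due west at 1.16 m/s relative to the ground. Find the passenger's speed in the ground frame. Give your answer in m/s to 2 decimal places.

4.19 m/s

In east/north components (m/s): passenger relative to river boat = (1.351, 0.818); river boat relative to water = (3.920, 0.000); water relative to ground = (-1.160, 0.000).
Sum = (4.111, 0.818) m/s.
Speed = |(4.111, 0.818)| = 4.192 m/s.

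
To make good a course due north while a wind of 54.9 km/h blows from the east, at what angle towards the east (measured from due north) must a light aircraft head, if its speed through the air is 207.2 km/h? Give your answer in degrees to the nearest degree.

15°

The wind pushes perpendicular to the desired track; the heading must have a component into the wind equal to 54.9 km/h: 207.2 sin θ = 54.9.
sin θ = 0.2650, so θ = 15.365°.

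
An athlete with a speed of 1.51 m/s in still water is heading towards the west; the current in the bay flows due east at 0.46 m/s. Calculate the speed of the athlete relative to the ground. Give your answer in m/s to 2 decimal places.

Taking east as x and north as y: velocity relative to the water = (-1.510, 0.000) m/s; the water relative to ground = (0.460, 0.000) m/s.
Velocity relative to ground = (-1.510, 0.000) + (0.460, 0.000) = (-1.050, 0.000) m/s.
Speed = |(-1.050, 0.000)| = 1.050 m/s.

1.05 m/s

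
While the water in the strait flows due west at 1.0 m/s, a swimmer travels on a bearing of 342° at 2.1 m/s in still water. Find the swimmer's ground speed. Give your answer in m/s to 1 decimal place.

Taking east as x and north as y: velocity relative to the water = (-0.649, 1.997) m/s; the water relative to ground = (-1.000, 0.000) m/s.
Velocity relative to ground = (-0.649, 1.997) + (-1.000, 0.000) = (-1.649, 1.997) m/s.
Speed = |(-1.649, 1.997)| = 2.590 m/s.

2.6 m/s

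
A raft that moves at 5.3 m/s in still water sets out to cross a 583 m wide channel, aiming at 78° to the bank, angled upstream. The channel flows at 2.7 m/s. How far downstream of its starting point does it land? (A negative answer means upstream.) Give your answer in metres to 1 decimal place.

179.7 m

Perpendicular speed = 5.184 m/s; crossing time = 583 / 5.184 = 112.457 s.
Net downstream speed = 1.598 m/s.
Drift = 1.598 × 112.457 = 179.715 m (downstream).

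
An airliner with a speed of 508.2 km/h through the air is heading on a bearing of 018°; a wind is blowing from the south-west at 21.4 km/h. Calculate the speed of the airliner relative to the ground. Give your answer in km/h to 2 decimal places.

527.36 km/h

Taking east as x and north as y: velocity relative to the air = (157.042, 483.327) km/h; the air relative to ground = (15.132, 15.132) km/h.
Velocity relative to ground = (157.042, 483.327) + (15.132, 15.132) = (172.175, 498.459) km/h.
Speed = |(172.175, 498.459)| = 527.357 km/h.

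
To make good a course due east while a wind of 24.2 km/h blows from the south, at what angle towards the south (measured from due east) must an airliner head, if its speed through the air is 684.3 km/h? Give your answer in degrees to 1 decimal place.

The wind pushes perpendicular to the desired track; the heading must have a component into the wind equal to 24.2 km/h: 684.3 sin θ = 24.2.
sin θ = 0.0354, so θ = 2.027°.

2.0°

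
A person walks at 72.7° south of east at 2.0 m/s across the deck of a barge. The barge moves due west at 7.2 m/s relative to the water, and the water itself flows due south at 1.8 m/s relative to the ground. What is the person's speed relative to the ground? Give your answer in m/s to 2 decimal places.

In east/north components (m/s): person relative to barge = (0.595, -1.910); barge relative to water = (-7.200, 0.000); water relative to ground = (0.000, -1.800).
Sum = (-6.605, -3.710) m/s.
Speed = |(-6.605, -3.710)| = 7.576 m/s.

7.58 m/s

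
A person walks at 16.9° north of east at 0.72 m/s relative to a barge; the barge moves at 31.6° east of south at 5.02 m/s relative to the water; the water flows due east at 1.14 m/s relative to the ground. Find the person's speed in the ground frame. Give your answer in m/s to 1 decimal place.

In east/north components (m/s): person relative to barge = (0.689, 0.209); barge relative to water = (2.630, -4.276); water relative to ground = (1.140, 0.000).
Sum = (4.459, -4.066) m/s.
Speed = |(4.459, -4.066)| = 6.035 m/s.

6.0 m/s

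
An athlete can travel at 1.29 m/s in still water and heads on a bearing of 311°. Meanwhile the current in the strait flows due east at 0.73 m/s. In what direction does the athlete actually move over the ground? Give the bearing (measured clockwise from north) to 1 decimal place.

Taking east as x and north as y: velocity relative to the water = (-0.974, 0.846) m/s; the water relative to ground = (0.730, 0.000) m/s.
Velocity relative to ground = (-0.974, 0.846) + (0.730, 0.000) = (-0.244, 0.846) m/s.
Bearing = atan2(-0.24, 0.85) = 343.94° clockwise from north.

343.9°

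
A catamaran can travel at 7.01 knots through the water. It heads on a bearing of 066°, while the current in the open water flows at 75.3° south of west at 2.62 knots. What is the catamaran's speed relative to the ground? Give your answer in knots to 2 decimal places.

Taking east as x and north as y: velocity relative to the water = (6.404, 2.851) knots; the water relative to ground = (-0.665, -2.534) knots.
Velocity relative to ground = (6.404, 2.851) + (-0.665, -2.534) = (5.739, 0.317) knots.
Speed = |(5.739, 0.317)| = 5.748 knots.

5.75 knots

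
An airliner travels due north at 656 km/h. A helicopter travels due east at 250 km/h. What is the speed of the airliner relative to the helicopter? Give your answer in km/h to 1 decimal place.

Taking east as x and north as y: airliner velocity = (0.000, 656.000) km/h; helicopter velocity = (250.000, 0.000) km/h.
Velocity of airliner relative to helicopter = (0.000, 656.000) − (250.000, 0.000) = (-250.000, 656.000) km/h.
Magnitude = |(-250.000, 656.000)| = 702.023 km/h.

702.0 km/h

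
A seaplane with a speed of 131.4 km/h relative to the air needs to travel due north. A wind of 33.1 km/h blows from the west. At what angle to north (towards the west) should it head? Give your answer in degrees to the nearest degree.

The wind pushes perpendicular to the desired track; the heading must have a component into the wind equal to 33.1 km/h: 131.4 sin θ = 33.1.
sin θ = 0.2519, so θ = 14.590°.

15°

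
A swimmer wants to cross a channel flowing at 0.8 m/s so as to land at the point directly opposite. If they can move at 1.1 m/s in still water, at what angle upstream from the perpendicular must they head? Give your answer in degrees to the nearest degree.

To cancel the current, the upstream component of the swimmer's velocity must equal the flow: 1.1 sin θ = 0.8.
sin θ = 0.8 / 1.1 = 0.7273.
θ = arcsin(0.7273) = 46.658°.

47°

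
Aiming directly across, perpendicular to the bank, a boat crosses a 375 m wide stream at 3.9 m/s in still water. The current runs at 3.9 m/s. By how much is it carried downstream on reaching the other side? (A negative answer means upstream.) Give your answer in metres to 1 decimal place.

Perpendicular speed = 3.900 m/s; crossing time = 375 / 3.900 = 96.154 s.
Net downstream speed = 3.900 m/s.
Drift = 3.900 × 96.154 = 375.000 m (downstream).

375.0 m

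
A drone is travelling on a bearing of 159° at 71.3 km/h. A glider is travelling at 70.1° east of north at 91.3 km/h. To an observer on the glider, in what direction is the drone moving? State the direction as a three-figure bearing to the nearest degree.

Taking east as x and north as y: drone velocity = (25.552, -66.564) km/h; glider velocity = (85.848, 31.077) km/h.
Velocity of drone relative to glider = (25.552, -66.564) − (85.848, 31.077) = (-60.297, -97.641) km/h.
Bearing = atan2(-60.30, -97.64) = 211.70° clockwise from north.

212°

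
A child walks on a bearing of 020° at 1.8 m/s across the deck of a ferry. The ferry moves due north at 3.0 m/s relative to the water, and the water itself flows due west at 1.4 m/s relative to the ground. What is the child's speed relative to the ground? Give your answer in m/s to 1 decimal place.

In east/north components (m/s): child relative to ferry = (0.616, 1.691); ferry relative to water = (0.000, 3.000); water relative to ground = (-1.400, 0.000).
Sum = (-0.784, 4.691) m/s.
Speed = |(-0.784, 4.691)| = 4.757 m/s.

4.8 m/s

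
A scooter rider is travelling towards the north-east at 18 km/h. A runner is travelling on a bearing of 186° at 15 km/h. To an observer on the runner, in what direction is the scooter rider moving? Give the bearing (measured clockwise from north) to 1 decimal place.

027.3°

Taking east as x and north as y: scooter rider velocity = (12.728, 12.728) km/h; runner velocity = (-1.568, -14.918) km/h.
Velocity of scooter rider relative to runner = (12.728, 12.728) − (-1.568, -14.918) = (14.296, 27.646) km/h.
Bearing = atan2(14.30, 27.65) = 27.34° clockwise from north.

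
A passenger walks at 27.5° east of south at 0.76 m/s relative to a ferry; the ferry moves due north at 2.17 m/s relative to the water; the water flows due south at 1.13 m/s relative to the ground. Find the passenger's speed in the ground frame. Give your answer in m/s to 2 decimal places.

0.51 m/s

In east/north components (m/s): passenger relative to ferry = (0.351, -0.674); ferry relative to water = (0.000, 2.170); water relative to ground = (0.000, -1.130).
Sum = (0.351, 0.366) m/s.
Speed = |(0.351, 0.366)| = 0.507 m/s.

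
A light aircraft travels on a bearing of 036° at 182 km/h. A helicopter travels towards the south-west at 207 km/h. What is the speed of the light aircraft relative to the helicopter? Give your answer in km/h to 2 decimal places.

387.81 km/h

Taking east as x and north as y: light aircraft velocity = (106.977, 147.241) km/h; helicopter velocity = (-146.371, -146.371) km/h.
Velocity of light aircraft relative to helicopter = (106.977, 147.241) − (-146.371, -146.371) = (253.348, 293.612) km/h.
Magnitude = |(253.348, 293.612)| = 387.806 km/h.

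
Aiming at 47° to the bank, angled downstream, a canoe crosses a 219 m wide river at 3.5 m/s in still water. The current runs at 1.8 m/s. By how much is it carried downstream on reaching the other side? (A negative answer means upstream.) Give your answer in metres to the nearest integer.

Perpendicular speed = 2.560 m/s; crossing time = 219 / 2.560 = 85.556 s.
Net downstream speed = 4.187 m/s.
Drift = 4.187 × 85.556 = 358.221 m (downstream).

358 m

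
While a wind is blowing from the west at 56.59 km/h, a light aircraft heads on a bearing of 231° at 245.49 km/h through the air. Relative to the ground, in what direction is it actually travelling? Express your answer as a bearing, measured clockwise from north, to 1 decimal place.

221.0°

Taking east as x and north as y: velocity relative to the air = (-190.782, -154.492) km/h; the air relative to ground = (56.590, 0.000) km/h.
Velocity relative to ground = (-190.782, -154.492) + (56.590, 0.000) = (-134.192, -154.492) km/h.
Bearing = atan2(-134.19, -154.49) = 220.98° clockwise from north.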